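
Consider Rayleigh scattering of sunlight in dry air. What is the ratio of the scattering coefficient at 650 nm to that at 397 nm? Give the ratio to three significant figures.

0.139

Rayleigh scattering ∝ λ⁻⁴, so the ratio of coefficients is the inverse fourth power of the wavelength ratio.
σ(650)/σ(397) = (397/650)⁴ = (0.6108)⁴ = 0.1392.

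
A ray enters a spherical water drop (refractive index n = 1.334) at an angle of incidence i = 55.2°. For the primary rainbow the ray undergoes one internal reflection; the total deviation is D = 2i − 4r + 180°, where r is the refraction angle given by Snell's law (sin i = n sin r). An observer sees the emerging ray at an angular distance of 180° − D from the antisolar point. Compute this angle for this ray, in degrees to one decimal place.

sin r = sin 55.2° / 1.334 = 0.8211/1.334 = 0.6156; r = 37.99°.
D = 2·55.2° − 4·37.99° + 180° = 110.40° − 151.97° + 180° = 138.43°.
Angle from antisolar point = 180° − D = 41.57°.

41.6°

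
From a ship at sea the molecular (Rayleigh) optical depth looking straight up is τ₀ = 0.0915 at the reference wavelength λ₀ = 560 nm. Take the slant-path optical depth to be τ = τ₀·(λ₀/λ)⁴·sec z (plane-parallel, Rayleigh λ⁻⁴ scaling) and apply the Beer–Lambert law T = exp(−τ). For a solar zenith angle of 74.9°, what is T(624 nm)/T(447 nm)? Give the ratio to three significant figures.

Airmass: sec 74.9° = 3.8387.
τ(624 nm) = 0.0915 × (560/624)⁴ × 3.8387 = 0.0915 × 0.6487 × 3.8387 = 0.2278.
τ(447 nm) = 0.0915 × (560/447)⁴ × 3.8387 = 0.0915 × 2.4633 × 3.8387 = 0.8652.
T(624)/T(447) = exp(τ_B − τ_A) = exp(0.6374) = 1.8915.

1.89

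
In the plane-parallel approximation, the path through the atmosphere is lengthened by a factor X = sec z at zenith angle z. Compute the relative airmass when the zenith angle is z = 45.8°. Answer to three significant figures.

X = sec z = 1/cos 45.8° = 1/0.6972 = 1.4344.

1.43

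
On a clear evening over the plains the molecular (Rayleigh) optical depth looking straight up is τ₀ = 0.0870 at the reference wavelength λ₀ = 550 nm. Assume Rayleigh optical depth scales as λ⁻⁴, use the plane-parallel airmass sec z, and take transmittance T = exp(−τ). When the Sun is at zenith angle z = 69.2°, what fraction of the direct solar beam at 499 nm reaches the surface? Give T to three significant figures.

sec 69.2° = 2.8161.
τ = 0.0870 × (550/499)⁴ × 2.8161 = 0.0870 × 1.4759 × 2.8161 = 0.3616.
T = exp(−0.3616) = 0.6966.

0.697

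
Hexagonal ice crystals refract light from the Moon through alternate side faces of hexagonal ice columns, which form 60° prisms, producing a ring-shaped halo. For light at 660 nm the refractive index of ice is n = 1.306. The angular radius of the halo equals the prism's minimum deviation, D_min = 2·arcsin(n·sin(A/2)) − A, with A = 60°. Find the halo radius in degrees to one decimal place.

21.5°

n·sin(A/2) = 1.306 × sin 30° = 1.306 × 0.5000 = 0.6530.
D_min = 2·arcsin(0.6530) − 60° = 2 × 40.768° − 60° = 21.536°.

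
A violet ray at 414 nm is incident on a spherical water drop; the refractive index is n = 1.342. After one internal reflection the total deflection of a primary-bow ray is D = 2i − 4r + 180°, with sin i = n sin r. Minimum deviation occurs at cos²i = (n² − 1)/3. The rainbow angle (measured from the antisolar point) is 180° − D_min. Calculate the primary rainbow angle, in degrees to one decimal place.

cos²i = (1.80096 − 1)/3 = 0.26699; i = arccos(0.51671) = 58.888°.
sin r = sin 58.888°/1.342 = 0.63797; r = 39.641°.
D_min = 2·58.888° − 4·39.641° + 180° = 139.213°.
Rainbow angle = 180° − D_min = 40.787°.

40.8°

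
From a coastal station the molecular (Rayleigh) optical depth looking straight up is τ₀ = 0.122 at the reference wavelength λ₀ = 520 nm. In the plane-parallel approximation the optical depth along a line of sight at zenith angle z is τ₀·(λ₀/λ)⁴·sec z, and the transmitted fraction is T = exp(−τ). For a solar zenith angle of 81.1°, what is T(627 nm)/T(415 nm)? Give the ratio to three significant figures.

Airmass: sec 81.1° = 6.4637.
τ(627 nm) = 0.122 × (520/627)⁴ × 6.4637 = 0.122 × 0.4731 × 6.4637 = 0.3731.
τ(415 nm) = 0.122 × (520/415)⁴ × 6.4637 = 0.122 × 2.4650 × 6.4637 = 1.9438.
T(627)/T(415) = exp(τ_B − τ_A) = exp(1.5708) = 4.8104.

4.81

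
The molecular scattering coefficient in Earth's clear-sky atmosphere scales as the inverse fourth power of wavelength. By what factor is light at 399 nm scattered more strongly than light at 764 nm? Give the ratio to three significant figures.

Rayleigh scattering ∝ λ⁻⁴, so the ratio of coefficients is the inverse fourth power of the wavelength ratio.
σ(399)/σ(764) = (764/399)⁴ = (1.9148)⁴ = 13.44.

13.4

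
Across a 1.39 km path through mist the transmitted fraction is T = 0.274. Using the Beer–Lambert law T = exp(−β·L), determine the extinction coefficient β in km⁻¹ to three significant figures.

Beer–Lambert: T = exp(−βL) ⇒ β = −ln(T)/L = −ln(0.274)/1.39 = 1.2946/1.39 = 0.9314 km⁻¹.

0.931 km⁻¹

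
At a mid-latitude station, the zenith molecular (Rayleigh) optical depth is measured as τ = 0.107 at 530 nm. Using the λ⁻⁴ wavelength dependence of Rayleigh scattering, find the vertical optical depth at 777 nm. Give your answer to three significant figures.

τ(777 nm) = τ(530 nm) × (530/777)⁴ = 0.107 × (0.6821)⁴ = 0.107 × 0.2165 = 0.0232.

0.0232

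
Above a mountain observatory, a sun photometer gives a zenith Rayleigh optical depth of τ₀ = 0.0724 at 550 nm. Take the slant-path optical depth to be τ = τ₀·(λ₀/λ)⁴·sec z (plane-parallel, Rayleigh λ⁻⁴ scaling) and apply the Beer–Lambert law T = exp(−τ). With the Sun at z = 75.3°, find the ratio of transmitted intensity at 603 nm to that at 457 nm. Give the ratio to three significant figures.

1.49

Airmass: sec 75.3° = 3.9408.
τ(603 nm) = 0.0724 × (550/603)⁴ × 3.9408 = 0.0724 × 0.6921 × 3.9408 = 0.1975.
τ(457 nm) = 0.0724 × (550/457)⁴ × 3.9408 = 0.0724 × 2.0979 × 3.9408 = 0.5986.
T(603)/T(457) = exp(τ_B − τ_A) = exp(0.4011) = 1.4934.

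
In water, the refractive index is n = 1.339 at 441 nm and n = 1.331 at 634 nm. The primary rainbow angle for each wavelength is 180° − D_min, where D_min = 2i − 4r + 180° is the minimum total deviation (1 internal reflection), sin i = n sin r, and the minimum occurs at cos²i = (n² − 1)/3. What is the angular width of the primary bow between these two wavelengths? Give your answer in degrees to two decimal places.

1.16°

At 441 nm (n = 1.339): cos²i = 0.26431 → i = 59.062°, r = 39.834°, D_min = 138.786°, rainbow angle = 41.214°.
At 634 nm (n = 1.331): cos²i = 0.25719 → i = 59.527°, r = 40.356°, D_min = 137.630°, rainbow angle = 42.370°.
Angular width = |41.214° − 42.370°| = 1.156°.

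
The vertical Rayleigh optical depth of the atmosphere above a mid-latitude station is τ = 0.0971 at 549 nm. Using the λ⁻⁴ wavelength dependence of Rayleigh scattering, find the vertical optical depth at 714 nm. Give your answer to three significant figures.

0.0339

τ(714 nm) = τ(549 nm) × (549/714)⁴ = 0.0971 × (0.7689)⁴ = 0.0971 × 0.3495 = 0.0339.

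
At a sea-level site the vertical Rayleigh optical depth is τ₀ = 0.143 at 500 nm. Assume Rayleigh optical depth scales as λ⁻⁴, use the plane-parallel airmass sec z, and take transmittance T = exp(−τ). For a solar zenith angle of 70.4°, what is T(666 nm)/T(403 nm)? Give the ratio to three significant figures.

2.40

Airmass: sec 70.4° = 2.9811.
τ(666 nm) = 0.143 × (500/666)⁴ × 2.9811 = 0.143 × 0.3177 × 2.9811 = 0.1354.
τ(403 nm) = 0.143 × (500/403)⁴ × 2.9811 = 0.143 × 2.3695 × 2.9811 = 1.0101.
T(666)/T(403) = exp(τ_B − τ_A) = exp(0.8747) = 2.3981.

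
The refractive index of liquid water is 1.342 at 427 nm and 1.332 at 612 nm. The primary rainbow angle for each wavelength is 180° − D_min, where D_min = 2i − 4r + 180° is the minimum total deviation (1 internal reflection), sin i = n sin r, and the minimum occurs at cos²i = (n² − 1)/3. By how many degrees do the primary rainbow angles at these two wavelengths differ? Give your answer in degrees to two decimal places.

At 427 nm (n = 1.342): cos²i = 0.26699 → i = 58.888°, r = 39.641°, D_min = 139.213°, rainbow angle = 40.787°.
At 612 nm (n = 1.332): cos²i = 0.25807 → i = 59.469°, r = 40.290°, D_min = 137.776°, rainbow angle = 42.224°.
Angular width = |40.787° − 42.224°| = 1.437°.

1.44°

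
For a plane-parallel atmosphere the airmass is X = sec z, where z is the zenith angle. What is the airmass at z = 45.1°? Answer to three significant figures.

1.42

X = sec z = 1/cos 45.1° = 1/0.7059 = 1.4167.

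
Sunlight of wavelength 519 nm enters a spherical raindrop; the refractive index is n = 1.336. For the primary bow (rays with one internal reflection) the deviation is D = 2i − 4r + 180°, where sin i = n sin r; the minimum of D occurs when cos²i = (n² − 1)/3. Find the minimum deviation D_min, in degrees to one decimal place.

138.4°

cos²i = (1.78490 − 1)/3 = 0.26163; i = arccos(0.51150) = 59.236°.
sin r = sin 59.236°/1.336 = 0.64318; r = 40.029°.
D_min = 2·59.236° − 4·40.029° + 180° = 138.356°.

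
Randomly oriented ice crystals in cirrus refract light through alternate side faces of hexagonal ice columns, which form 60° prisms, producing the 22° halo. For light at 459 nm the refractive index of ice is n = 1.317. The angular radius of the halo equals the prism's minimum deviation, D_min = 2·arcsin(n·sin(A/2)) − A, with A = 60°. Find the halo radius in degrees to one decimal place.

n·sin(A/2) = 1.317 × sin 30° = 1.317 × 0.5000 = 0.6585.
D_min = 2·arcsin(0.6585) − 60° = 2 × 41.186° − 60° = 22.371°.

22.4°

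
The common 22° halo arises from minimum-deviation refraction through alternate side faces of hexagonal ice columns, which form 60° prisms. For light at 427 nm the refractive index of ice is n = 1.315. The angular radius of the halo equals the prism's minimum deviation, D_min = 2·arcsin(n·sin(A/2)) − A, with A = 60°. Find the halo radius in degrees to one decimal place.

n·sin(A/2) = 1.315 × sin 30° = 1.315 × 0.5000 = 0.6575.
D_min = 2·arcsin(0.6575) − 60° = 2 × 41.109° − 60° = 22.219°.

22.2°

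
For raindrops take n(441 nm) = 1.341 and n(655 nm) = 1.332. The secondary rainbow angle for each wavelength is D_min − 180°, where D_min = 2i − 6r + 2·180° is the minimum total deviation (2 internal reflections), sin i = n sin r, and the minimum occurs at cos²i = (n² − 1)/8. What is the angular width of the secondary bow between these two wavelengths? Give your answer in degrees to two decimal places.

2.34°

At 441 nm (n = 1.341): cos²i = 0.09979 → i = 71.586°, r = 45.034°, D_min = 232.966°, rainbow angle = 52.966°.
At 655 nm (n = 1.332): cos²i = 0.09678 → i = 71.875°, r = 45.520°, D_min = 230.628°, rainbow angle = 50.628°.
Angular width = |52.966° − 50.628°| = 2.337°.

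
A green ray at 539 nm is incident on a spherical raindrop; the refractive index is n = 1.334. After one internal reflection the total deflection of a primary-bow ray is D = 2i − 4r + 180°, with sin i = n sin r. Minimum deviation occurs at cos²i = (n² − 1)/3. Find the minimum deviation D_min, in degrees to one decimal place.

138.1°

cos²i = (1.77956 − 1)/3 = 0.25985; i = arccos(0.50976) = 59.352°.
sin r = sin 59.352°/1.334 = 0.64492; r = 40.159°.
D_min = 2·59.352° − 4·40.159° + 180° = 138.067°.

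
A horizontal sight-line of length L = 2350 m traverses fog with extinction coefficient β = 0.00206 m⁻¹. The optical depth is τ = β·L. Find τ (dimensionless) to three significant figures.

4.84

τ = β·L = 0.00206 × 2350 = 4.8410.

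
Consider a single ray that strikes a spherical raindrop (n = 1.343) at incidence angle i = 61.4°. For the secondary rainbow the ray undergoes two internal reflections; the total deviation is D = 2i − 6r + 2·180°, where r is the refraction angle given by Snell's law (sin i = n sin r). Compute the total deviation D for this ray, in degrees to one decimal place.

sin r = sin 61.4° / 1.343 = 0.8780/1.343 = 0.6537; r = 40.82°.
D = 2·61.4° − 6·40.82° + 2·180° = 122.80° − 244.95° + 360° = 237.85°.

237.9°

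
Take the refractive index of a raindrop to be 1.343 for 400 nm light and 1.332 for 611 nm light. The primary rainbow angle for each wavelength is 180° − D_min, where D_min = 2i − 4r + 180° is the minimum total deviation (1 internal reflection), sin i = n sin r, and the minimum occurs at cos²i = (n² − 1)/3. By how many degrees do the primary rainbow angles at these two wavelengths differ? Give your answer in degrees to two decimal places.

1.58°

At 400 nm (n = 1.343): cos²i = 0.26788 → i = 58.830°, r = 39.577°, D_min = 139.354°, rainbow angle = 40.646°.
At 611 nm (n = 1.332): cos²i = 0.25807 → i = 59.469°, r = 40.290°, D_min = 137.776°, rainbow angle = 42.224°.
Angular width = |40.646° − 42.224°| = 1.578°.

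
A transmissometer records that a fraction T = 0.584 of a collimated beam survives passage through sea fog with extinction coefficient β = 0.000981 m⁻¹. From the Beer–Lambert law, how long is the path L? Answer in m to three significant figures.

Beer–Lambert: T = exp(−βL) ⇒ L = −ln(T)/β = −ln(0.584)/0.000981 = 0.5379/0.000981 = 548.3 m.

548 m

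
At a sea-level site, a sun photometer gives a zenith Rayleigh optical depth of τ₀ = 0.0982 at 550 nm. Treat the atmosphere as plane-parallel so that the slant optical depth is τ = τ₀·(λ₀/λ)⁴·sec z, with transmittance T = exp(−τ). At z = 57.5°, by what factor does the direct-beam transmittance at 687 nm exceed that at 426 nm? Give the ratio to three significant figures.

1.54

Airmass: sec 57.5° = 1.8612.
τ(687 nm) = 0.0982 × (550/687)⁴ × 1.8612 = 0.0982 × 0.4108 × 1.8612 = 0.0751.
τ(426 nm) = 0.0982 × (550/426)⁴ × 1.8612 = 0.0982 × 2.7785 × 1.8612 = 0.5078.
T(687)/T(426) = exp(τ_B − τ_A) = exp(0.4327) = 1.5415.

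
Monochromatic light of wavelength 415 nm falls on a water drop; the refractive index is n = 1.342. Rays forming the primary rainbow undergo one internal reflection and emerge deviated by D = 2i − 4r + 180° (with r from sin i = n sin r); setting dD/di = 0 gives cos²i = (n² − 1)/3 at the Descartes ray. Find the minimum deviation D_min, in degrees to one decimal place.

cos²i = (1.80096 − 1)/3 = 0.26699; i = arccos(0.51671) = 58.888°.
sin r = sin 58.888°/1.342 = 0.63797; r = 39.641°.
D_min = 2·58.888° − 4·39.641° + 180° = 139.213°.

139.2°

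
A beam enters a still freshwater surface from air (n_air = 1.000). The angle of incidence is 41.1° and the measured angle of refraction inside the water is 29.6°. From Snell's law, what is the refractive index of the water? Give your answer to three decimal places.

n = sin θ_i / sin θ_r = sin 41.1° / sin 29.6° = 0.6574 / 0.4939 = 1.3309.

1.331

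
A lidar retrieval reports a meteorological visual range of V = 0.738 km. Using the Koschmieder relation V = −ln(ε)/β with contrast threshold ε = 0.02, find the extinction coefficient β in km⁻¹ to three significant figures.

β = −ln(0.02) / V = 3.912 / 0.738 = 5.3008 km⁻¹.

5.30 km⁻¹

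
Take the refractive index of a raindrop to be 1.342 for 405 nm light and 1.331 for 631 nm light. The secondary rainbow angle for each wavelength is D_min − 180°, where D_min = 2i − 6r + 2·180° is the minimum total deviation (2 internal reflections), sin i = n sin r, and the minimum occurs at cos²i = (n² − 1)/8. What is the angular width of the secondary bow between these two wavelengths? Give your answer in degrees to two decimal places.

2.86°

At 405 nm (n = 1.342): cos²i = 0.10012 → i = 71.554°, r = 44.981°, D_min = 233.222°, rainbow angle = 53.222°.
At 631 nm (n = 1.331): cos²i = 0.09645 → i = 71.907°, r = 45.575°, D_min = 230.365°, rainbow angle = 50.365°.
Angular width = |53.222° − 50.365°| = 2.857°.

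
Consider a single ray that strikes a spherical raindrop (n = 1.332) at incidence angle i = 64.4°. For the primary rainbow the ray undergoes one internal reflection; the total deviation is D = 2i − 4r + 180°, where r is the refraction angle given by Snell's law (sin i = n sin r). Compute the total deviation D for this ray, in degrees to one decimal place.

138.3°

sin r = sin 64.4° / 1.332 = 0.9018/1.332 = 0.6771; r = 42.61°.
D = 2·64.4° − 4·42.61° + 180° = 128.80° − 170.45° + 180° = 138.35°.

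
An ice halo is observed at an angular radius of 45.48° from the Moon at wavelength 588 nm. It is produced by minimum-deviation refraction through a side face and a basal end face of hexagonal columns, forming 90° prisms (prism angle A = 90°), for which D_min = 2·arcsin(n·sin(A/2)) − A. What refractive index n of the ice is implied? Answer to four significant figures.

Rearranging: n = sin((D_min + A)/2) / sin(A/2).
(D_min + A)/2 = (45.48° + 90°)/2 = 67.740°.
n = sin 67.740° / sin 45° = 0.9255 / 0.7071 = 1.3088.

1.309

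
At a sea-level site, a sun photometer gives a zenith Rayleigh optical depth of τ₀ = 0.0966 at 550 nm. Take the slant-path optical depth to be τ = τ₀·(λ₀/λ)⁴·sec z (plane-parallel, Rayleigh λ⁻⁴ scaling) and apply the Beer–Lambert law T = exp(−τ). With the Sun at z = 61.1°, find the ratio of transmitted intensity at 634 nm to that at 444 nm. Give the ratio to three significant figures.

1.43

Airmass: sec 61.1° = 2.0692.
τ(634 nm) = 0.0966 × (550/634)⁴ × 2.0692 = 0.0966 × 0.5664 × 2.0692 = 0.1132.
τ(444 nm) = 0.0966 × (550/444)⁴ × 2.0692 = 0.0966 × 2.3546 × 2.0692 = 0.4706.
T(634)/T(444) = exp(τ_B − τ_A) = exp(0.3574) = 1.4297.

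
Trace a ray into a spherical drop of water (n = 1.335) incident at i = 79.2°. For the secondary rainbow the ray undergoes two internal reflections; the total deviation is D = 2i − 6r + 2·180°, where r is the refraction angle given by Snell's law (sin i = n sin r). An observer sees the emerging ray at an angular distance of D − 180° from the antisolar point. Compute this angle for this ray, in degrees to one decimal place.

54.2°

sin r = sin 79.2° / 1.335 = 0.9823/1.335 = 0.7358; r = 47.37°.
D = 2·79.2° − 6·47.37° + 2·180° = 158.40° − 284.25° + 360° = 234.15°.
Angle from antisolar point = D − 180° = 54.15°.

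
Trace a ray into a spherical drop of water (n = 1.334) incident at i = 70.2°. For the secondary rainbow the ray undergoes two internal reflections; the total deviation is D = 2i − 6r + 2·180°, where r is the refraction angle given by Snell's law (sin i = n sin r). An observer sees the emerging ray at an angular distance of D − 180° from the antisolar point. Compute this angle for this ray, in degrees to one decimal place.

51.3°

sin r = sin 70.2° / 1.334 = 0.9409/1.334 = 0.7053; r = 44.85°.
D = 2·70.2° − 6·44.85° + 2·180° = 140.40° − 269.13° + 360° = 231.27°.
Angle from antisolar point = D − 180° = 51.27°.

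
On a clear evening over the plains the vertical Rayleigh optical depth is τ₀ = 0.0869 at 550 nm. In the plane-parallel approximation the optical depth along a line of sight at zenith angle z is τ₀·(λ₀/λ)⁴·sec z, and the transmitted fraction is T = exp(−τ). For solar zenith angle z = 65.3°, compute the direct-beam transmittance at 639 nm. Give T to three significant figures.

sec 65.3° = 2.3931.
τ = 0.0869 × (550/639)⁴ × 2.3931 = 0.0869 × 0.5488 × 2.3931 = 0.1141.
T = exp(−0.1141) = 0.8921.

0.892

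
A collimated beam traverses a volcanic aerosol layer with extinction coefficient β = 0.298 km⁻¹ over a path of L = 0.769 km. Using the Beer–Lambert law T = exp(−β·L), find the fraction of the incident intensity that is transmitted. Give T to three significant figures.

0.795

τ = β·L = 0.298 × 0.769 = 0.2292.
T = exp(−0.2292) = 0.7952.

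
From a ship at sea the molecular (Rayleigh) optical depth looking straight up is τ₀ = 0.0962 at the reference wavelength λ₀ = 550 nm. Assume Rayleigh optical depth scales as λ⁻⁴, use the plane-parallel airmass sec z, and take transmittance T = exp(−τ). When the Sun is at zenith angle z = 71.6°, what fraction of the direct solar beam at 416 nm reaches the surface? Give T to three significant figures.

sec 71.6° = 3.1681.
τ = 0.0962 × (550/416)⁴ × 3.1681 = 0.0962 × 3.0555 × 3.1681 = 0.9312.
T = exp(−0.9312) = 0.3941.

0.394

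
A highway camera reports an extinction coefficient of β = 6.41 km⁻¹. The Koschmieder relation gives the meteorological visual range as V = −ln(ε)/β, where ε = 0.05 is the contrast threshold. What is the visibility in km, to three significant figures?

V = −ln(0.05) / 6.41 = 2.996 / 6.41 = 0.4674 km.

0.467 km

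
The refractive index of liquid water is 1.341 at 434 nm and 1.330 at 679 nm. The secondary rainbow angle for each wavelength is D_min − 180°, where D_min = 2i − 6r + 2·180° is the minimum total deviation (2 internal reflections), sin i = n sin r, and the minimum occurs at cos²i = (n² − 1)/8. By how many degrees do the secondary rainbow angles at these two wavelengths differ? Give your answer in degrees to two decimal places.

2.86°

At 434 nm (n = 1.341): cos²i = 0.09979 → i = 71.586°, r = 45.034°, D_min = 232.966°, rainbow angle = 52.966°.
At 679 nm (n = 1.330): cos²i = 0.09611 → i = 71.940°, r = 45.630°, D_min = 230.101°, rainbow angle = 50.101°.
Angular width = |52.966° − 50.101°| = 2.865°.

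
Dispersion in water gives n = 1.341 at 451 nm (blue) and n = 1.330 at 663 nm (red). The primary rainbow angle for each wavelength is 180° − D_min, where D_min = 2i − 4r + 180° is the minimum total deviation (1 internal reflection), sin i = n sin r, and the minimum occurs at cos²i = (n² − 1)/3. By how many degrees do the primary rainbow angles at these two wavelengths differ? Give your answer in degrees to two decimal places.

1.59°

At 451 nm (n = 1.341): cos²i = 0.26609 → i = 58.946°, r = 39.705°, D_min = 139.071°, rainbow angle = 40.929°.
At 663 nm (n = 1.330): cos²i = 0.25630 → i = 59.585°, r = 40.422°, D_min = 137.484°, rainbow angle = 42.516°.
Angular width = |40.929° − 42.516°| = 1.588°.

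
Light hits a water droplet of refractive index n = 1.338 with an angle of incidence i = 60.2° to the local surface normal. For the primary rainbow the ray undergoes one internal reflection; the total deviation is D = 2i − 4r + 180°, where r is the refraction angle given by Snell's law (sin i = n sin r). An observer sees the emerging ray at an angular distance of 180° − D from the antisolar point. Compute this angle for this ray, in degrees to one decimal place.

sin r = sin 60.2° / 1.338 = 0.8678/1.338 = 0.6486; r = 40.43°.
D = 2·60.2° − 4·40.43° + 180° = 120.40° − 161.73° + 180° = 138.67°.
Angle from antisolar point = 180° − D = 41.33°.

41.3°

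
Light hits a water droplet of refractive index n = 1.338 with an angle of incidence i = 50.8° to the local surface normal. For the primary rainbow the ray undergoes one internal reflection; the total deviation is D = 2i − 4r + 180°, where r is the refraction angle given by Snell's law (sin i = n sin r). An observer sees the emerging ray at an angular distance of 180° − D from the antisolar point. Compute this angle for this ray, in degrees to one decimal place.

sin r = sin 50.8° / 1.338 = 0.7749/1.338 = 0.5792; r = 35.39°.
D = 2·50.8° − 4·35.39° + 180° = 101.60° − 141.57° + 180° = 140.03°.
Angle from antisolar point = 180° − D = 39.97°.

40.0°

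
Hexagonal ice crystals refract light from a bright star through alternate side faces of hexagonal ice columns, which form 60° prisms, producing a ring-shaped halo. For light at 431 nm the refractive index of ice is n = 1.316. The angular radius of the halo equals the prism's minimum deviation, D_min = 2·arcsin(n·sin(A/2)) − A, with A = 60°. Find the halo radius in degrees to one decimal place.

n·sin(A/2) = 1.316 × sin 30° = 1.316 × 0.5000 = 0.6580.
D_min = 2·arcsin(0.6580) − 60° = 2 × 41.148° − 60° = 22.295°.

22.3°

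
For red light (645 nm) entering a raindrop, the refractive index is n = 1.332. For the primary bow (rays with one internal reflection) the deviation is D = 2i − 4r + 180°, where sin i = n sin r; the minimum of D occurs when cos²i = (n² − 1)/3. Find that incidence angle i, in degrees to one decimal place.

59.5°

cos²i = (1.332² − 1)/3 = (1.77422 − 1)/3 = 0.25807.
cos i = 0.50801, so i = 59.469°.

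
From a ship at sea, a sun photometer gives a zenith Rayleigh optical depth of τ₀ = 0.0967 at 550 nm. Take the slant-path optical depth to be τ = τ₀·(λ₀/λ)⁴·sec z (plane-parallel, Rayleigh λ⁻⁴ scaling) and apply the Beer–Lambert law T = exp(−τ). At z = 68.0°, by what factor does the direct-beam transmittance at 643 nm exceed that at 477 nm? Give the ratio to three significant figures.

1.37

Airmass: sec 68.0° = 2.6695.
τ(643 nm) = 0.0967 × (550/643)⁴ × 2.6695 = 0.0967 × 0.5353 × 2.6695 = 0.1382.
τ(477 nm) = 0.0967 × (550/477)⁴ × 2.6695 = 0.0967 × 1.7676 × 2.6695 = 0.4563.
T(643)/T(477) = exp(τ_B − τ_A) = exp(0.3181) = 1.3745.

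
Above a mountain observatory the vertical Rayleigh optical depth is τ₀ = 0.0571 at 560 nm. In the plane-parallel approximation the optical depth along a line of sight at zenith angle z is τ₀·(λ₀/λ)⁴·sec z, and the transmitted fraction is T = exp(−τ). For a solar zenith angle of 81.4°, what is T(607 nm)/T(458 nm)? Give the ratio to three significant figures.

1.78

Airmass: sec 81.4° = 6.6874.
τ(607 nm) = 0.0571 × (560/607)⁴ × 6.6874 = 0.0571 × 0.7244 × 6.6874 = 0.2766.
τ(458 nm) = 0.0571 × (560/458)⁴ × 6.6874 = 0.0571 × 2.2351 × 6.6874 = 0.8535.
T(607)/T(458) = exp(τ_B − τ_A) = exp(0.5768) = 1.7804.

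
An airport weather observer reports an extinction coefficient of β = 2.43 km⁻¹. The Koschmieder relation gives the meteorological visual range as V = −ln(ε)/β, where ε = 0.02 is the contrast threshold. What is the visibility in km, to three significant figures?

1.61 km

V = −ln(0.02) / 2.43 = 3.912 / 2.43 = 1.6099 km.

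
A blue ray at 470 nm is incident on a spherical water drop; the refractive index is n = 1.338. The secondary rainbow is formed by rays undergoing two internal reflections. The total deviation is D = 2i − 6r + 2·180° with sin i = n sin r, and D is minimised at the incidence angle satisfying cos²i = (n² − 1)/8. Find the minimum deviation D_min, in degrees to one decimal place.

cos²i = (1.79024 − 1)/8 = 0.09878; i = arccos(0.31429) = 71.682°.
sin r = sin 71.682°/1.338 = 0.70951; r = 45.195°.
D_min = 2·71.682° − 6·45.195° + 360° = 232.193°.

232.2°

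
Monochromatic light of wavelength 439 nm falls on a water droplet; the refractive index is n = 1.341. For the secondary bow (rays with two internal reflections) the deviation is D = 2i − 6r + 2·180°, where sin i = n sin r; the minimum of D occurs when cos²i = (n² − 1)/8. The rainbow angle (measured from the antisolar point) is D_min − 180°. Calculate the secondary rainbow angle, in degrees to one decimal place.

53.0°

cos²i = (1.79828 − 1)/8 = 0.09979; i = arccos(0.31589) = 71.586°.
sin r = sin 71.586°/1.341 = 0.70753; r = 45.034°.
D_min = 2·71.586° − 6·45.034° + 360° = 232.966°.
Rainbow angle = D_min − 180° = 52.966°.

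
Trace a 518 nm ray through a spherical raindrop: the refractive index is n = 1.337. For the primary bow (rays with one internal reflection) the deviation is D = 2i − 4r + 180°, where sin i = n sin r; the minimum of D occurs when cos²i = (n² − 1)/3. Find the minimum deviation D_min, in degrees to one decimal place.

138.5°

cos²i = (1.78757 − 1)/3 = 0.26252; i = arccos(0.51237) = 59.178°.
sin r = sin 59.178°/1.337 = 0.64231; r = 39.964°.
D_min = 2·59.178° − 4·39.964° + 180° = 138.500°.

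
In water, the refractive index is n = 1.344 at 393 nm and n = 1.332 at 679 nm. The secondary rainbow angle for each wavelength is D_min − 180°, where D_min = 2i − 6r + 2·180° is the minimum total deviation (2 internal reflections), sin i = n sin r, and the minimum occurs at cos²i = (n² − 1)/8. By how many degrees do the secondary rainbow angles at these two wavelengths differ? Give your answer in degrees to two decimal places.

3.10°

At 393 nm (n = 1.344): cos²i = 0.10079 → i = 71.490°, r = 44.874°, D_min = 233.733°, rainbow angle = 53.733°.
At 679 nm (n = 1.332): cos²i = 0.09678 → i = 71.875°, r = 45.520°, D_min = 230.628°, rainbow angle = 50.628°.
Angular width = |53.733° − 50.628°| = 3.104°.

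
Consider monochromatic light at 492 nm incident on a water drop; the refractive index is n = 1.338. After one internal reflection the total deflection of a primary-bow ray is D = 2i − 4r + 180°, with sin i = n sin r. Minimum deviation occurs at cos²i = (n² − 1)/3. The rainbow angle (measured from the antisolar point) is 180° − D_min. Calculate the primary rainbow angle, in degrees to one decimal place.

cos²i = (1.79024 − 1)/3 = 0.26341; i = arccos(0.51324) = 59.120°.
sin r = sin 59.120°/1.338 = 0.64144; r = 39.899°.
D_min = 2·59.120° − 4·39.899° + 180° = 138.643°.
Rainbow angle = 180° − D_min = 41.357°.

41.4°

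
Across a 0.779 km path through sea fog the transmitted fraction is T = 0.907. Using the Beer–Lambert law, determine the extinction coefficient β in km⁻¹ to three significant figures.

Beer–Lambert: T = exp(−βL) ⇒ β = −ln(T)/L = −ln(0.907)/0.779 = 0.0976/0.779 = 0.1253 km⁻¹.

0.125 km⁻¹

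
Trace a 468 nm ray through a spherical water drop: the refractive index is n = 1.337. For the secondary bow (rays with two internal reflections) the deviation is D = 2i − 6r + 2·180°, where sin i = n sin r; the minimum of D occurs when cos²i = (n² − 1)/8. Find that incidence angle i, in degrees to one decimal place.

cos²i = (1.337² − 1)/8 = (1.78757 − 1)/8 = 0.09845.
cos i = 0.31376, so i = 71.714°.

71.7°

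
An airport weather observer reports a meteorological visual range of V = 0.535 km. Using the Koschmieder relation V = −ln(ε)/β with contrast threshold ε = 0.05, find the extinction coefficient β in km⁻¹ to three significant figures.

β = −ln(0.05) / V = 2.996 / 0.535 = 5.5995 km⁻¹.

5.60 km⁻¹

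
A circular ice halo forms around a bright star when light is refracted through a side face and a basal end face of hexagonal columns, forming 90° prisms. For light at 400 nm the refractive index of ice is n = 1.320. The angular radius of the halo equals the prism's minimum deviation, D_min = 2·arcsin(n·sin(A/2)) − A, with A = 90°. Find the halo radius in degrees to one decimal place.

n·sin(A/2) = 1.320 × sin 45° = 1.320 × 0.7071 = 0.9334.
D_min = 2·arcsin(0.9334) − 90° = 2 × 68.968° − 90° = 47.936°.

47.9°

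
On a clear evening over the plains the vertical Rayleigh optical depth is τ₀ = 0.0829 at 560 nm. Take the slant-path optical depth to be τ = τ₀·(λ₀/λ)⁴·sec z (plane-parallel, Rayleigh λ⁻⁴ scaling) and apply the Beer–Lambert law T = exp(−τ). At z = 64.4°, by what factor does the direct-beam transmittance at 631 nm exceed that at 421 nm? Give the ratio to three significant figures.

Airmass: sec 64.4° = 2.3144.
τ(631 nm) = 0.0829 × (560/631)⁴ × 2.3144 = 0.0829 × 0.6203 × 2.3144 = 0.1190.
τ(421 nm) = 0.0829 × (560/421)⁴ × 2.3144 = 0.0829 × 3.1306 × 2.3144 = 0.6006.
T(631)/T(421) = exp(τ_B − τ_A) = exp(0.4816) = 1.6187.

1.62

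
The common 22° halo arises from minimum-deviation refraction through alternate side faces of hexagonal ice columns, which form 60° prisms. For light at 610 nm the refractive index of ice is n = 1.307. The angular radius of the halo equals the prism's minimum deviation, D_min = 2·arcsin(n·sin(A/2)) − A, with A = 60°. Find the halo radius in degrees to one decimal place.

21.6°

n·sin(A/2) = 1.307 × sin 30° = 1.307 × 0.5000 = 0.6535.
D_min = 2·arcsin(0.6535) − 60° = 2 × 40.806° − 60° = 21.612°.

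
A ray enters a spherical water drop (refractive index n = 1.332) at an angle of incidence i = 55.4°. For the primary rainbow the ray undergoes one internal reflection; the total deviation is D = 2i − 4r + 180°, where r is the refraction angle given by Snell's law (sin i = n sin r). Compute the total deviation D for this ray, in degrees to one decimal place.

138.1°

sin r = sin 55.4° / 1.332 = 0.8231/1.332 = 0.6180; r = 38.17°.
D = 2·55.4° − 4·38.17° + 180° = 110.80° − 152.67° + 180° = 138.13°.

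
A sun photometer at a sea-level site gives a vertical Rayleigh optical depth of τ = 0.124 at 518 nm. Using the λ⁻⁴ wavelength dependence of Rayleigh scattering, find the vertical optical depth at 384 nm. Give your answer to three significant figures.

τ(384 nm) = τ(518 nm) × (518/384)⁴ = 0.124 × (1.3490)⁴ = 0.124 × 3.3113 = 0.4106.

0.411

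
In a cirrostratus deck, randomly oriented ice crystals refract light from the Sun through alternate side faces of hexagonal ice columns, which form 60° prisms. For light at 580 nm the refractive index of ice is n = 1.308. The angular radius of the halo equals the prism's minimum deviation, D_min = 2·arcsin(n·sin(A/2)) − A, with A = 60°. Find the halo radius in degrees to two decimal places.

n·sin(A/2) = 1.308 × sin 30° = 1.308 × 0.5000 = 0.6540.
D_min = 2·arcsin(0.6540) − 60° = 2 × 40.844° − 60° = 21.688°.

21.69°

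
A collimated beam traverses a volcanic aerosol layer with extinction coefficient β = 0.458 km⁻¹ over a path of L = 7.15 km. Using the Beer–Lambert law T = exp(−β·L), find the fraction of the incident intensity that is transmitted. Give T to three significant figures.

0.0378

τ = β·L = 0.458 × 7.15 = 3.2747.
T = exp(−3.2747) = 0.0378.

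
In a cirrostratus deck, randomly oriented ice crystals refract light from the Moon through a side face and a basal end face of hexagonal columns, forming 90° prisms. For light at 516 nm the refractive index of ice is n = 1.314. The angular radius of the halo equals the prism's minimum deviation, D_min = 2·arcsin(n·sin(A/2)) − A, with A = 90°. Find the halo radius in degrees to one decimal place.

46.6°

n·sin(A/2) = 1.314 × sin 45° = 1.314 × 0.7071 = 0.9291.
D_min = 2·arcsin(0.9291) − 90° = 2 × 68.301° − 90° = 46.602°.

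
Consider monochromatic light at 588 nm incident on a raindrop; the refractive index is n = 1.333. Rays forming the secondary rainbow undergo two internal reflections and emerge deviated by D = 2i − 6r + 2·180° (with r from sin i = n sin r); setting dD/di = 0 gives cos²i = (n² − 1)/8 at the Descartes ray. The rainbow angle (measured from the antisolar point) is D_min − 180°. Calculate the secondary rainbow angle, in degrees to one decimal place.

cos²i = (1.77689 − 1)/8 = 0.09711; i = arccos(0.31163) = 71.843°.
sin r = sin 71.843°/1.333 = 0.71283; r = 45.466°.
D_min = 2·71.843° − 6·45.466° + 360° = 230.891°.
Rainbow angle = D_min − 180° = 50.891°.

50.9°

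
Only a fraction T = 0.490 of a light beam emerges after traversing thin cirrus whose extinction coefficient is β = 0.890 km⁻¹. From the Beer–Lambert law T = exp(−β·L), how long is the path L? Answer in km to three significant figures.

0.802 km

Beer–Lambert: T = exp(−βL) ⇒ L = −ln(T)/β = −ln(0.490)/0.890 = 0.7133/0.890 = 0.8015 km.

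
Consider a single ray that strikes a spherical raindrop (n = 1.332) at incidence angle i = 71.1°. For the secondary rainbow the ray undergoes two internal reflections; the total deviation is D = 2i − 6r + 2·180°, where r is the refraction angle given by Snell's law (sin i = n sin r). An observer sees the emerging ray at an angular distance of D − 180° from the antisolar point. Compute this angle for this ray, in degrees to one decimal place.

50.7°

sin r = sin 71.1° / 1.332 = 0.9461/1.332 = 0.7103; r = 45.26°.
D = 2·71.1° − 6·45.26° + 2·180° = 142.20° − 271.54° + 360° = 230.66°.
Angle from antisolar point = D − 180° = 50.66°.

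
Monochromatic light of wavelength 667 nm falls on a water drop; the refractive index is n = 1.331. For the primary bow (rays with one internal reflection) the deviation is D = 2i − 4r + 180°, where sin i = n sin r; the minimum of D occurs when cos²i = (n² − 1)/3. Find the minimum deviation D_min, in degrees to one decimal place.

137.6°

cos²i = (1.77156 − 1)/3 = 0.25719; i = arccos(0.50714) = 59.527°.
sin r = sin 59.527°/1.331 = 0.64753; r = 40.356°.
D_min = 2·59.527° − 4·40.356° + 180° = 137.630°.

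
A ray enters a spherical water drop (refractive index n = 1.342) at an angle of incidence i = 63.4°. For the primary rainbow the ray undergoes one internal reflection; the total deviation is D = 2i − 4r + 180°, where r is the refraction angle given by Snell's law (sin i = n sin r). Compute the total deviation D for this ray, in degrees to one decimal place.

sin r = sin 63.4° / 1.342 = 0.8942/1.342 = 0.6663; r = 41.78°.
D = 2·63.4° − 4·41.78° + 180° = 126.80° − 167.12° + 180° = 139.68°.

139.7°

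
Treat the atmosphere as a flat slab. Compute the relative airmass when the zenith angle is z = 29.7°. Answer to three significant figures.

X = sec z = 1/cos 29.7° = 1/0.8686 = 1.1512.

1.15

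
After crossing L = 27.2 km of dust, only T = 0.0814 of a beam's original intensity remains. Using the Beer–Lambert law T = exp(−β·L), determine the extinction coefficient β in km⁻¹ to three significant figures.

0.0922 km⁻¹

Beer–Lambert: T = exp(−βL) ⇒ β = −ln(T)/L = −ln(0.0814)/27.2 = 2.5084/27.2 = 0.09222 km⁻¹.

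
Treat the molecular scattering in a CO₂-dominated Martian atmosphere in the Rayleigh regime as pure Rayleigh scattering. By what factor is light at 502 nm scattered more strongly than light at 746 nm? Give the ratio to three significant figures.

4.88

Rayleigh scattering ∝ λ⁻⁴, so the ratio of coefficients is the inverse fourth power of the wavelength ratio.
σ(502)/σ(746) = (746/502)⁴ = (1.4861)⁴ = 4.877.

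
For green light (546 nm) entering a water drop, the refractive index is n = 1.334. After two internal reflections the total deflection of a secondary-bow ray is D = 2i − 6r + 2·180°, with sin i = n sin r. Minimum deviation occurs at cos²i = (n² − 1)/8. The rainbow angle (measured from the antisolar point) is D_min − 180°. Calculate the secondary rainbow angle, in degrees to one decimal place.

51.2°

cos²i = (1.77956 − 1)/8 = 0.09744; i = arccos(0.31216) = 71.810°.
sin r = sin 71.810°/1.334 = 0.71217; r = 45.411°.
D_min = 2·71.810° − 6·45.411° + 360° = 231.153°.
Rainbow angle = D_min − 180° = 51.153°.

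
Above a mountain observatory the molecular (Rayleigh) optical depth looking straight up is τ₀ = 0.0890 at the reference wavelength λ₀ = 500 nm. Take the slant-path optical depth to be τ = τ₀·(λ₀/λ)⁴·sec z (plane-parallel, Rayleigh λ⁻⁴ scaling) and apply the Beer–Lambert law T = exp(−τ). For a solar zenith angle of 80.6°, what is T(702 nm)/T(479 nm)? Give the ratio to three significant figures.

Airmass: sec 80.6° = 6.1227.
τ(702 nm) = 0.0890 × (500/702)⁴ × 6.1227 = 0.0890 × 0.2574 × 6.1227 = 0.1402.
τ(479 nm) = 0.0890 × (500/479)⁴ × 6.1227 = 0.0890 × 1.1872 × 6.1227 = 0.6470.
T(702)/T(479) = exp(τ_B − τ_A) = exp(0.5067) = 1.6598.

1.66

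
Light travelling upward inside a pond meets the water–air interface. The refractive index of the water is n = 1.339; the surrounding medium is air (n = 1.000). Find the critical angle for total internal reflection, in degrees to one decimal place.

48.3°

sin θ_c = n_air / n = 1.000 / 1.339 = 0.7468.
θ_c = arcsin(0.7468) = 48.32°.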